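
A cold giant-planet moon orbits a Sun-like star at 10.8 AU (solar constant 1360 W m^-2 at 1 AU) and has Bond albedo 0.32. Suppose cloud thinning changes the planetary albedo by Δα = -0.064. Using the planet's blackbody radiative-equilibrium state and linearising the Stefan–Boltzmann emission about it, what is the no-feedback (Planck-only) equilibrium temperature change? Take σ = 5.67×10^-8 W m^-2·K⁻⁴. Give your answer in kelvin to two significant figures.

By the inverse-square law, S = 1360/10.8² = 11.66 W m^-2.
The baseline emission temperature is T_e = 76.89 K.
ΔF = −(S/4)Δα = −(11.66/4)×(-0.064) = 0.1866 W m^-2.
The Planck feedback parameter is 4σT_e³ = 0.1031 W m^-2/K.
Hence the no-feedback warming is ΔF/(4σT_e³) = 1.81 K.

1.8 K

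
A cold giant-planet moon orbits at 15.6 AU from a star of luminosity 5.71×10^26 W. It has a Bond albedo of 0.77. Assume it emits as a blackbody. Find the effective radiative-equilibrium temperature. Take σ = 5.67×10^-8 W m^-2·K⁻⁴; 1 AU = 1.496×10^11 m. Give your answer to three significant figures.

Orbital distance: d = 15.6 AU = 2.334×10^12 m.
S = L/(4πd²) = 8.343 W m^-2.
The planet absorbs (1−α)S over its disc πR² and re-emits over 4πR², so the mean absorbed flux is (1−0.77)·8.343/4 = 0.4797 W m^-2.
Balancing against σT⁴: T = (0.4797/5.67×10⁻⁸)^(1/4) = 53.93 K.

53.9 K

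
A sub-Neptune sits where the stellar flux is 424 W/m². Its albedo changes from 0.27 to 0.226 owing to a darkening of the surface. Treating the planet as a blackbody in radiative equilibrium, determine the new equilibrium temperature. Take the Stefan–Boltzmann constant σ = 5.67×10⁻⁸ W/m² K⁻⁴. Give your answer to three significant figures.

With the new albedo, S(1−α₂)/4 = 82.04 W/m², so T₂ = 195.0 K.

195 kelvin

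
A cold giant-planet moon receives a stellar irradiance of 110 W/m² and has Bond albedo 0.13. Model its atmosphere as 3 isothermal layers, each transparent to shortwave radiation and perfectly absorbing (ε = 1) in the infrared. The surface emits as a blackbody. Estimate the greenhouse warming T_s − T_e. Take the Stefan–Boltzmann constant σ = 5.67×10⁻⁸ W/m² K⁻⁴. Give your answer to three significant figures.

The effective emission temperature is T_e = [S(1−α)/(4σ)]^¼ = 143.3 K.
T_s = (N+1)^(1/4)·T_e = 202.7 K.
Warming: T_s − T_e = 59.37 K.

59.4 K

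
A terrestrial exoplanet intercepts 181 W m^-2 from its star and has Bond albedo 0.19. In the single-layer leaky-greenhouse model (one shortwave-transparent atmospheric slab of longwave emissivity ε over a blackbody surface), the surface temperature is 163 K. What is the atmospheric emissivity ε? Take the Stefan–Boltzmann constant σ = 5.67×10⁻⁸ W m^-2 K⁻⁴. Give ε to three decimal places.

TOA balance gives T_e = 159.5 K.
Inverting T_s⁴ = 2T_e⁴/(2−ε): (T_e/T_s)⁴ = 0.9157, so ε = 2(1 − 0.9157) = 0.1685.

0.169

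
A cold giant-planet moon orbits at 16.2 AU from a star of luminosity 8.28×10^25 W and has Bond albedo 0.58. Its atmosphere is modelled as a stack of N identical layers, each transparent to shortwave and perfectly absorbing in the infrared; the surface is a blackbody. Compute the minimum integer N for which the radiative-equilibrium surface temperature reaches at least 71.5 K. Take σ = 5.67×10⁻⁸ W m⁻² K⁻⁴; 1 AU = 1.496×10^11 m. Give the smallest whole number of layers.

d = 16.2 × 1.496×10^11 m = 2.424×10^12 m.
Spreading L over a sphere of radius d: S = 8.28×10^25/(4π·2.42×10^12²) = 1.122 W m⁻².
Top-of-atmosphere balance: σT_e⁴ = S(1−α)/4 = 0.1178 W m⁻² → T_e = 37.96 K.
Need (N+1)T_e⁴ ≥ T_s⁴, i.e. N+1 ≥ (71.5/37.96)⁴ = 12.580.
The minimum whole number is N = 12.

12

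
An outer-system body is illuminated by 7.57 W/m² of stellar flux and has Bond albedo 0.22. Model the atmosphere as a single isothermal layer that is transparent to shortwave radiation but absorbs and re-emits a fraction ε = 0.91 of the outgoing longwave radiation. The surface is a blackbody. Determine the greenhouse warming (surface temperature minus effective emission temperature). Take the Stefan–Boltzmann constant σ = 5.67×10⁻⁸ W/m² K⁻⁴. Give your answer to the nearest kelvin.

The planet radiates to space at T_e = [S(1−α)/(4σ)]^(1/4) = 71.43 K.
Surface balance with a leaky layer gives σT_s⁴ = σT_e⁴·2/(2−ε), so T_s = T_e·[2/(2−0.91)]^(1/4) = 83.14 K.
T_s − T_e = 83.14 − 71.43 = 11.70 K.

12 K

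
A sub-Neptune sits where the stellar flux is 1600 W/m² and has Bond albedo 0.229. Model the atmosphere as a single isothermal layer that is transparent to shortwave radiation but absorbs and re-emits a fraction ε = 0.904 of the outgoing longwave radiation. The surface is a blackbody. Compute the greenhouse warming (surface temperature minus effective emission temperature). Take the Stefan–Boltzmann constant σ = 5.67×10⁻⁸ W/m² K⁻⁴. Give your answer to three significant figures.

44.1 K

At the top of the atmosphere, σT_e⁴ = S(1−α)/4 = 308.4 W/m², giving T_e = 271.6 K.
The surface balance (absorbed SW + ε·downward IR = σT_s⁴) with T_a⁴ = T_s⁴/2 reduces to T_s = T_e·[2/(2−ε)]^¼ = 315.6 K.
T_s − T_e = 315.6 − 271.6 = 44.07 K.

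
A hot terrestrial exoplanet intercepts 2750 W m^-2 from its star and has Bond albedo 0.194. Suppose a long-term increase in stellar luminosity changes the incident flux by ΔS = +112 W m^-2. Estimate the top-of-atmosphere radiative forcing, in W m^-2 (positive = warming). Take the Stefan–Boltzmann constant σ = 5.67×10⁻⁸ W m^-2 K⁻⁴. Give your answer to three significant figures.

22.6 W m^-2

Only a fraction (1−α) is absorbed and it's spread over 4πR², so ΔF = (1−α)ΔS/4 = 22.57 W m^-2.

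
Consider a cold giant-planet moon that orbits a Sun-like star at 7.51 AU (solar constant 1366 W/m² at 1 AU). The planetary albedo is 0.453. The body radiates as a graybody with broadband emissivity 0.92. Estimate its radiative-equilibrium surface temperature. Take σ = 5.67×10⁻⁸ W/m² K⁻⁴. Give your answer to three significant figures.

Flux at the orbit: S = 1366/(7.51)² = 24.22 W/m².
Absorbed flux (global mean): S(1−α)/4 = 24.22·0.547/4 = 3.312 W/m².
Radiative balance εσT⁴ = 3.312 gives T = [3.312/(0.92·σ)]^(1/4) = 89.27 K.

89.3 kelvin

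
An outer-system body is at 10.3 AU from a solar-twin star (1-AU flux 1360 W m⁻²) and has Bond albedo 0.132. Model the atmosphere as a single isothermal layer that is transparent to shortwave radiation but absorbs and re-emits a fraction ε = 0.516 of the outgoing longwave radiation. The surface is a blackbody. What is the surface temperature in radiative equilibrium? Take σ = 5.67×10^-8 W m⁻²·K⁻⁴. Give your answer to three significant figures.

By the inverse-square law, S = 1360/10.3² = 12.82 W m⁻².
The planet radiates to space at T_e = [S(1−α)/(4σ)]^(1/4) = 83.69 K.
For a single slab of emissivity ε, T_s⁴ = 2T_e⁴/(2−ε); thus T_s = 83.69·(1.348)^(1/4) = 90.17 K.

90.2 K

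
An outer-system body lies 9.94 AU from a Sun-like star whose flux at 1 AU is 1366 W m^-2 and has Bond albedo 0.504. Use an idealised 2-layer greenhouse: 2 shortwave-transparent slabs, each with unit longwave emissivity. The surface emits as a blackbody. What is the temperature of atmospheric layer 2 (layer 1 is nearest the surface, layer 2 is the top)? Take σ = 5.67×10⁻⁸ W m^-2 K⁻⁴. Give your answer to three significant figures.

Irradiance scales as 1/d², so S = 1366 W m^-2 × (1/9.94)² = 13.83 W m^-2.
The effective emission temperature is T_e = [S(1−α)/(4σ)]^¼ = 74.15 K.
The net upward flux σT_e⁴ is constant between every pair of levels, so T_k⁴ = (N+1−k)T_e⁴.
With k = 2: T_2 = (2+1−2)^¼·74.15 K = 74.15 K.

74.2 kelvin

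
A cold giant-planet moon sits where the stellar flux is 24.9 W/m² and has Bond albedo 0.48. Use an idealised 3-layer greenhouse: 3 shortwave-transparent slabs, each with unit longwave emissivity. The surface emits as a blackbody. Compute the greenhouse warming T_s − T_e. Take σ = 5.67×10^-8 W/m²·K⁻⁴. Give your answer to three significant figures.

36.0 K

OLR = S(1−α)/4 = 3.237 W/m²; the top layer radiates at T_e = 86.92 K.
T_s = (N+1)^(1/4)·T_e = 122.9 K.
Warming: T_s − T_e = 36.01 K.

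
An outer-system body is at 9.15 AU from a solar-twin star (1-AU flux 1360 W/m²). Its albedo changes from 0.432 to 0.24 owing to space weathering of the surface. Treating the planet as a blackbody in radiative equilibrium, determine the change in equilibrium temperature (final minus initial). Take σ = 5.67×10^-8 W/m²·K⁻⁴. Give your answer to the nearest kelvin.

Flux at the orbit: S = 1360/(9.15)² = 16.24 W/m².
Before: T₁ = [16.24·0.568/(4σ)]^(1/4) = 79.86 K.
Final:   T₂ = [S(1−0.24)/(4σ)]^(1/4) = 85.89 K.
Change: 85.89 − 79.86 = 6.031 K.

6 K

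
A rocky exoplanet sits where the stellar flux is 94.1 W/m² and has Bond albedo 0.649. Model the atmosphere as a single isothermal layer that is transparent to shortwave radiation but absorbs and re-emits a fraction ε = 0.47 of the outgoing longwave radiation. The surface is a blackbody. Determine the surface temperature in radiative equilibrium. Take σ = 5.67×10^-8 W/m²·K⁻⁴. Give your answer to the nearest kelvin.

At the top of the atmosphere, σT_e⁴ = S(1−α)/4 = 8.257 W/m², giving T_e = 109.9 K.
The surface balance (absorbed SW + ε·downward IR = σT_s⁴) with T_a⁴ = T_s⁴/2 reduces to T_s = T_e·[2/(2−ε)]^¼ = 117.5 K.

117 K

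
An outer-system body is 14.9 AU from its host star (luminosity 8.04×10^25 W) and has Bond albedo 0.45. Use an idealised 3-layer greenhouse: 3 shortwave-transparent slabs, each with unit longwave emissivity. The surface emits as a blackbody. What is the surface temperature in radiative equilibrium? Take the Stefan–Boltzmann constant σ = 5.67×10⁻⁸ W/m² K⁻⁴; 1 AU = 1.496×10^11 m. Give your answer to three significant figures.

Orbital distance: d = 14.9 AU = 2.229×10^12 m.
Spreading L over a sphere of radius d: S = 8.04×10^25/(4π·2.23×10^12²) = 1.288 W/m².
The effective emission temperature is T_e = [S(1−α)/(4σ)]^¼ = 42.04 K.
For an N-layer opaque stack, T_s⁴ = (N+1)T_e⁴, hence T_s = (4)^(1/4)×42.04 K = 59.45 K.

59.4 K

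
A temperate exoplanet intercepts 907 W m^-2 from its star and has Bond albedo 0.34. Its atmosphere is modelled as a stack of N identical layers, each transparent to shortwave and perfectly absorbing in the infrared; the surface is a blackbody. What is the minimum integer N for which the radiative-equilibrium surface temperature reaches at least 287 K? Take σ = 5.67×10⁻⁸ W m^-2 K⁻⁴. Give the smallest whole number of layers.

Top-of-atmosphere balance: σT_e⁴ = S(1−α)/4 = 149.7 W m^-2 → T_e = 226.7 K.
T_s = (N+1)^(1/4)·T_e ≥ 287 K requires N+1 ≥ (T_s/T_e)⁴ = (287/226.7)⁴ = 2.571.
So N ≥ 1.571; the smallest integer is N = 2.

2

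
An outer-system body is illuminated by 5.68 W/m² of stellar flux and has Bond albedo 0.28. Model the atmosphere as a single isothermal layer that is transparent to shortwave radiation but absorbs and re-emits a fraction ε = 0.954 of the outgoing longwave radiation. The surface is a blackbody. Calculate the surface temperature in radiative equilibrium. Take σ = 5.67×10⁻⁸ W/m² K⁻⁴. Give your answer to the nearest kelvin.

Effective emission temperature (TOA balance): σT_e⁴ = S(1−α)/4 = 1.022 W/m² → T_e = 65.16 K.
Surface balance with a leaky layer gives σT_s⁴ = σT_e⁴·2/(2−ε), so T_s = T_e·[2/(2−0.954)]^(1/4) = 76.63 K.

77 kelvin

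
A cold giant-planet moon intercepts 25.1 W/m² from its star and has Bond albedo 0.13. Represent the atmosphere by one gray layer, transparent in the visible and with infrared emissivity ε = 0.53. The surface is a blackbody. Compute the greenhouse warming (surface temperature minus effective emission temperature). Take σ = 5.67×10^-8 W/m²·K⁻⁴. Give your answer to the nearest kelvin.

At the top of the atmosphere, σT_e⁴ = S(1−α)/4 = 5.459 W/m², giving T_e = 99.06 K.
The surface balance (absorbed SW + ε·downward IR = σT_s⁴) with T_a⁴ = T_s⁴/2 reduces to T_s = T_e·[2/(2−ε)]^¼ = 107.0 K.
T_s − T_e = 107.0 − 99.06 = 7.926 K.

8 K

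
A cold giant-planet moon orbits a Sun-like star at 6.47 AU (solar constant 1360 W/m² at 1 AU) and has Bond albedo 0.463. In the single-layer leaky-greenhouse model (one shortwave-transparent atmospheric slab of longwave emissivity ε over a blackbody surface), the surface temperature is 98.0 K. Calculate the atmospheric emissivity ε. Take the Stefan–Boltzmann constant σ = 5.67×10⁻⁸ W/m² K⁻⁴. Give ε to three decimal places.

By the inverse-square law, S = 1360/6.47² = 32.49 W/m².
Effective temperature: T_e = [S(1−α)/(4σ)]^(1/4) = 93.65 K.
Since (2−ε)/2 = (T_e/T_s)⁴ = 0.8340, ε = 0.3320.

0.332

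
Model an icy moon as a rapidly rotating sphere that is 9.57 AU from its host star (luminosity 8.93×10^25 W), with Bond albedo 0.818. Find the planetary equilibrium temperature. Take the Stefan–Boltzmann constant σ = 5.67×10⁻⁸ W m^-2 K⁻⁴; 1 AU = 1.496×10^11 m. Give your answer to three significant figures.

40.8 kelvin

Orbital distance: d = 9.57 AU = 1.432×10^12 m.
Flux at the orbit: S = L/(4πd²) = 8.93×10^25/(4π·(1.43×10^12)²) = 3.467 W m^-2.
Absorbed flux (global mean): S(1−α)/4 = 3.467·0.182/4 = 0.1577 W m^-2.
Set σT⁴ = 0.1577 → T = (0.1577/σ)^(1/4) = 40.84 K.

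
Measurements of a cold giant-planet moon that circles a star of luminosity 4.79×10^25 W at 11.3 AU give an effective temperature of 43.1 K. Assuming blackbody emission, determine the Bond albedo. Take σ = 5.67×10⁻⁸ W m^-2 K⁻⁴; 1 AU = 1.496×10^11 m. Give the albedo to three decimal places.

Orbital distance: d = 11.3 AU = 1.690×10^12 m.
Flux at the orbit: S = L/(4πd²) = 4.79×10^25/(4π·(1.69×10^12)²) = 1.334 W m^-2.
Rearranging the radiative balance, α = 1 − 4σT⁴/S.
4σT⁴ = 4·5.67×10⁻⁸·(43.1)⁴ = 0.7826 W m^-2.
1−α = 0.7826/1.334 = 0.5867, so α = 0.4133.

0.413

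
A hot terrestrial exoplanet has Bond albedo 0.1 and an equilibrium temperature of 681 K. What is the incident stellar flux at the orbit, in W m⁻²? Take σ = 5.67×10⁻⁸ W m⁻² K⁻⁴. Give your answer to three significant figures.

54200 W m⁻²

From S(1−α)/4 = σT⁴: S = 4σT⁴/(1−α).
σT⁴ = 5.67×10⁻⁸·(681)⁴ = 12190 W m⁻².
So S = 4×12190/(1−0.1) = 54200 W m⁻².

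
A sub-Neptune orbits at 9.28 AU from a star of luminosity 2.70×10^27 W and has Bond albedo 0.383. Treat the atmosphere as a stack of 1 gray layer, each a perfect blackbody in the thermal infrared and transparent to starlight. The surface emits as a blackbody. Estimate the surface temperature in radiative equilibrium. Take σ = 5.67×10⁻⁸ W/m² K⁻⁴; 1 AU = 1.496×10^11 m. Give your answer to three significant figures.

d = 9.28 × 1.496×10^11 m = 1.388×10^12 m.
Flux at the orbit: S = L/(4πd²) = 2.70×10^27/(4π·(1.39×10^12)²) = 111.5 W/m².
OLR = S(1−α)/4 = 17.20 W/m²; the top layer radiates at T_e = 132.0 K.
Layer-by-layer balance gives σT_s⁴ = (N+1)σT_e⁴, so T_s = 2^¼·132.0 = 156.9 K.

157 kelvin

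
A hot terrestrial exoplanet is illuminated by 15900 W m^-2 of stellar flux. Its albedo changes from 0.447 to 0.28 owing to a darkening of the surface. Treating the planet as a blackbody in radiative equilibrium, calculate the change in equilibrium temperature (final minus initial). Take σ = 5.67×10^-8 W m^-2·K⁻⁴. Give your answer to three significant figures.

With α = 0.447, T₁ = 443.7 K.
After:  T₂ = [15900·0.72/(4σ)]^(1/4) = 474.0 K.
Change: 474.0 − 443.7 = 30.26 K.

30.3 kelvin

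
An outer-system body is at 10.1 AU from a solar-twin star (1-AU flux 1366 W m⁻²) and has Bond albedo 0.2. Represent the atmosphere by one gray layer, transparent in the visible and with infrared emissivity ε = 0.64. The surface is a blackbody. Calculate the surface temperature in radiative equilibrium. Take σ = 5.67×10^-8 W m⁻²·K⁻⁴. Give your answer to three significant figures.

91.3 kelvin

Flux at the orbit: S = 1366/(10.1)² = 13.39 W m⁻².
Effective emission temperature (TOA balance): σT_e⁴ = S(1−α)/4 = 2.678 W m⁻² → T_e = 82.90 K.
For a single slab of emissivity ε, T_s⁴ = 2T_e⁴/(2−ε); thus T_s = 82.90·(1.471)^(1/4) = 91.29 K.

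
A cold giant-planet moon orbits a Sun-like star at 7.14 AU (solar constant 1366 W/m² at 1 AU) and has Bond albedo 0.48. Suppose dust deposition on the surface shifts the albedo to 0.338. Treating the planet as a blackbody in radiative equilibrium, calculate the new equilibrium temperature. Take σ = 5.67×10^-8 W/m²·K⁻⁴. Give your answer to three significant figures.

94.0 K

Irradiance scales as 1/d², so S = 1366 W/m² × (1/7.14)² = 26.80 W/m².
With the new albedo, S(1−α₂)/4 = 4.435 W/m², so T₂ = 94.04 K.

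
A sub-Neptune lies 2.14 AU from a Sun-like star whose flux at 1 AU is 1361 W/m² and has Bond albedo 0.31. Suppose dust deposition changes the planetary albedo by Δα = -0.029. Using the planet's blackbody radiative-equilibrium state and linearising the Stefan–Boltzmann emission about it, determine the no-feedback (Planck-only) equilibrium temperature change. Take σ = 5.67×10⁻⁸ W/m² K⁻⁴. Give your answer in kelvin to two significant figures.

Irradiance scales as 1/d², so S = 1361 W/m² × (1/2.14)² = 297.2 W/m².
Reference equilibrium: T_e = [S(1−α)/(4σ)]^(1/4) = 173.4 K.
The change in absorbed flux is Δ[S(1−α)/4] = −SΔα/4 = 2.155 W/m².
The Planck feedback parameter is 4σT_e³ = 1.183 W/m²/K.
So ΔT₀ = 2.155/1.183 = 1.82 K.

1.8 kelvin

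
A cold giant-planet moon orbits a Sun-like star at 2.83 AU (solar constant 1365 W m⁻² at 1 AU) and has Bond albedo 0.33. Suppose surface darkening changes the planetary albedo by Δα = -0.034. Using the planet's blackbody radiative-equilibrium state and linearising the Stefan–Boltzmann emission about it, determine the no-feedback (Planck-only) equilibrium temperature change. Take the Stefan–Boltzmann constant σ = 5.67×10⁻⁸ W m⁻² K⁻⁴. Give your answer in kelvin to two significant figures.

Flux at the orbit: S = 1365/(2.83)² = 170.4 W m⁻².
The baseline emission temperature is T_e = 149.8 K.
ΔF = −(S/4)Δα = −(170.4/4)×(-0.034) = 1.449 W m⁻².
The Planck feedback parameter is 4σT_e³ = 0.7623 W m⁻²/K.
ΔT₀ = ΔF/λ_P = 1.449/0.7623 = 1.90 K.

1.9 K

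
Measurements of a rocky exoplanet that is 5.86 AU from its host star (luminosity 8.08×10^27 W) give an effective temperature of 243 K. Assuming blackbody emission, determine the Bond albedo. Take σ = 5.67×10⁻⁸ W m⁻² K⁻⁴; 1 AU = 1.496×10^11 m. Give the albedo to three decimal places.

d = 5.86 × 1.496×10^11 m = 8.767×10^11 m.
Spreading L over a sphere of radius d: S = 8.08×10^27/(4π·8.77×10^11²) = 836.6 W m⁻².
Rearranging the radiative balance, α = 1 − 4σT⁴/S.
4σT⁴ = 4·5.67×10⁻⁸·(243)⁴ = 790.8 W m⁻².
Hence α = 1 − 790.8/836.6 = 0.0548.

0.055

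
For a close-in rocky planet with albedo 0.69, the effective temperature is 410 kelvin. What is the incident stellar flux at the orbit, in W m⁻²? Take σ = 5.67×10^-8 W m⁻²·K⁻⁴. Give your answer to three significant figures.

20700 W m⁻²

From S(1−α)/4 = σT⁴: S = 4σT⁴/(1−α).
The emitted flux is σT⁴ = 1602 W m⁻².
S = 4·1602/0.31 = 20670 W m⁻².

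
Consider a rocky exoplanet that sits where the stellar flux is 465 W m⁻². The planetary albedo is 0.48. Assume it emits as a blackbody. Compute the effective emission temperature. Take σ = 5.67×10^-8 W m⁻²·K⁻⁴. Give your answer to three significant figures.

Averaging over the sphere, the absorbed flux is S(1−α)/4 = 60.45 W m⁻².
In equilibrium σT⁴ equals this, so T = 180.7 K.

181 K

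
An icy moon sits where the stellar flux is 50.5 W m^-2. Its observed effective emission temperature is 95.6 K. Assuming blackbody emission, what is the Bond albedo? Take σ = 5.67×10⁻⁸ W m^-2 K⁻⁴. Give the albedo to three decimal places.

0.625

Energy balance: S(1−α)/4 = σT⁴, so 1−α = 4σT⁴/S.
σT⁴ = 4.736 W m^-2, so 4σT⁴ = 18.94 W m^-2.
1−α = 18.94/50.50 = 0.3751, so α = 0.6249.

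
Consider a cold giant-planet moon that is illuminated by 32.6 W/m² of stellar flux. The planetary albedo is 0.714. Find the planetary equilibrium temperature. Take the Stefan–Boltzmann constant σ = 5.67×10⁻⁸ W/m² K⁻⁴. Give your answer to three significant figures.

80.1 K

Averaging over the sphere, the absorbed flux is S(1−α)/4 = 2.331 W/m².
Set σT⁴ = 2.331 → T = (2.331/σ)^(1/4) = 80.07 K.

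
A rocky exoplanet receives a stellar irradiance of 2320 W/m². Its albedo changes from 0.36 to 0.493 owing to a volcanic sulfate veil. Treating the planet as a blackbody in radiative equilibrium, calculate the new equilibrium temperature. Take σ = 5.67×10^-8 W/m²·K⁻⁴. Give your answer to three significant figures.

New equilibrium: T₂ = [(1−0.493)·2320/(4σ)]^(1/4) = 268.4 K.

268 K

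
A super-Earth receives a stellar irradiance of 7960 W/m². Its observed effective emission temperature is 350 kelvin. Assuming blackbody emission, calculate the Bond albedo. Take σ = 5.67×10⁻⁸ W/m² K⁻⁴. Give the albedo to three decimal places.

0.572

Energy balance: S(1−α)/4 = σT⁴, so 1−α = 4σT⁴/S.
σT⁴ = 850.9 W/m², so 4σT⁴ = 3403 W/m².
1−α = 3403/7960 = 0.4276, so α = 0.5724.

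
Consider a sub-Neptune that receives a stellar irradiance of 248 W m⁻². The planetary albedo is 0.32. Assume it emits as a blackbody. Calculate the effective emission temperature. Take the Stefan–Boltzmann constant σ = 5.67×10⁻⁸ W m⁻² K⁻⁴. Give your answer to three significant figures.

Averaging over the sphere, the absorbed flux is S(1−α)/4 = 42.16 W m⁻².
Set σT⁴ = 42.16 → T = (42.16/σ)^(1/4) = 165.1 K.

165 K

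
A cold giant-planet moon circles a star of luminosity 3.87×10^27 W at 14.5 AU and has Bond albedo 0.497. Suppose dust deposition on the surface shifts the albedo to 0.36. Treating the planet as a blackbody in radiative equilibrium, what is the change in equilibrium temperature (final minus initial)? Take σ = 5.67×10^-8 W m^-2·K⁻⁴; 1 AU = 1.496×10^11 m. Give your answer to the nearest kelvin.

7 kelvin

d = 14.5 × 1.496×10^11 m = 2.169×10^12 m.
Spreading L over a sphere of radius d: S = 3.87×10^27/(4π·2.17×10^12²) = 65.45 W m^-2.
Initial: T₁ = [S(1−0.497)/(4σ)]^(1/4) = 109.8 K.
Final:   T₂ = [S(1−0.36)/(4σ)]^(1/4) = 116.6 K.
Change: 116.6 − 109.8 = 6.813 K.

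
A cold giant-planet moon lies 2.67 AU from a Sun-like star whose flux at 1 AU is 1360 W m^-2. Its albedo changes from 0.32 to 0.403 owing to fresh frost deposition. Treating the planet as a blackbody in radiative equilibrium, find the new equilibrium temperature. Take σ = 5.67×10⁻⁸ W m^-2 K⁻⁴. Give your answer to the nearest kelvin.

150 K

By the inverse-square law, S = 1360/2.67² = 190.8 W m^-2.
New equilibrium: T₂ = [(1−0.403)·190.8/(4σ)]^(1/4) = 149.7 K.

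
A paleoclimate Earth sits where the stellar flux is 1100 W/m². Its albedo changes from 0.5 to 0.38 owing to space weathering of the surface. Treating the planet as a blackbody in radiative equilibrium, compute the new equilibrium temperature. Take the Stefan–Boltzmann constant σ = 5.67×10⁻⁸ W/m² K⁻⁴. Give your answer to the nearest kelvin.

T₂ = [S(1−α₂)/(4σ)]^(1/4) = [1100·0.62/(4σ)]^(1/4) = 234.2 K.

234 K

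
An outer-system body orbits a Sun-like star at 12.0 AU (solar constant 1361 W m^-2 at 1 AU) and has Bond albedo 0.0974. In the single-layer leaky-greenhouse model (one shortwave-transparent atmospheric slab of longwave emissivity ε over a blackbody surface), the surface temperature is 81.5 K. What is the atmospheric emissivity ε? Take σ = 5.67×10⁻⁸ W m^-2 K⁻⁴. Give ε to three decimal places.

0.295

Irradiance scales as 1/d², so S = 1361 W m^-2 × (1/12.0)² = 9.451 W m^-2.
Effective temperature: T_e = [S(1−α)/(4σ)]^(1/4) = 78.31 K.
Since (2−ε)/2 = (T_e/T_s)⁴ = 0.8525, ε = 0.2949.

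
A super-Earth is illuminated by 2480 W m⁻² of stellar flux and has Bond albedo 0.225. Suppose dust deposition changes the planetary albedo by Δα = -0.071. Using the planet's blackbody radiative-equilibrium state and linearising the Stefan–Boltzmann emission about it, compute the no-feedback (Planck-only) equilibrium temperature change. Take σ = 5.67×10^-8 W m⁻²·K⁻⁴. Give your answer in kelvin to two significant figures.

Unperturbed T_e = [2480·(1−0.225)/(4σ)]^¼ = 303.4 K.
The change in absorbed flux is Δ[S(1−α)/4] = −SΔα/4 = 44.02 W m⁻².
The Planck feedback parameter is 4σT_e³ = 6.335 W m⁻²/K.
ΔT₀ = ΔF/λ_P = 44.02/6.335 = 6.95 K.

6.9 K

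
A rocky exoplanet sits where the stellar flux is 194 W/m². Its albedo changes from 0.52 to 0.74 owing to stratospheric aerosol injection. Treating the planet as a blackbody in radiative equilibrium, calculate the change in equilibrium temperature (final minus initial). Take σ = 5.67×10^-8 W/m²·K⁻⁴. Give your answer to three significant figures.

-20.2 K

Before: T₁ = [194.0·0.48/(4σ)]^(1/4) = 142.3 K.
Final:   T₂ = [S(1−0.74)/(4σ)]^(1/4) = 122.1 K.
Change: 122.1 − 142.3 = -20.23 K.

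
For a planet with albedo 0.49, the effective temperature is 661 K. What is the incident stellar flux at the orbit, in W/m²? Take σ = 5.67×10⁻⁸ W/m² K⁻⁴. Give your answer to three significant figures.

84900 W/m²

From S(1−α)/4 = σT⁴: S = 4σT⁴/(1−α).
σT⁴ = 5.67×10⁻⁸·(661)⁴ = 10820 W/m².
So S = 4×10820/(1−0.49) = 84890 W/m².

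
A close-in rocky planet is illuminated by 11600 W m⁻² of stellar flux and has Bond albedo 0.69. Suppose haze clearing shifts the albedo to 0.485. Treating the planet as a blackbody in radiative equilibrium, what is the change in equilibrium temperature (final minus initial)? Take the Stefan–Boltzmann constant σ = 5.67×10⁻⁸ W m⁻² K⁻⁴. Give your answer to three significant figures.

Before: T₁ = [11600·0.31/(4σ)]^(1/4) = 354.8 K.
Final:   T₂ = [S(1−0.485)/(4σ)]^(1/4) = 402.9 K.
Change: 402.9 − 354.8 = 48.01 K.

48.0 K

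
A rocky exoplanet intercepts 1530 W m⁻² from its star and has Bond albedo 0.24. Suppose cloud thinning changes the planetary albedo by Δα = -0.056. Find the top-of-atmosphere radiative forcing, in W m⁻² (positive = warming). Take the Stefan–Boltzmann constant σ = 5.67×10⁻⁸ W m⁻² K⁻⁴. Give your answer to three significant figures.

ΔF = −(S/4)Δα = −(1530/4)×(-0.056) = 21.42 W m⁻².

21.4 W m⁻²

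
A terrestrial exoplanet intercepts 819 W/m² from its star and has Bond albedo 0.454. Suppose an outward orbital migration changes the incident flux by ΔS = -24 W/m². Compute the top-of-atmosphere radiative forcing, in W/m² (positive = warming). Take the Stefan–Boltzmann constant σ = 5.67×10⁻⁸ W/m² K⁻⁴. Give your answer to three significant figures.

TOA radiative forcing: ΔF = (1−α)ΔS/4 = 0.546·(-24)/4 = -3.276 W/m².

-3.28 W/m²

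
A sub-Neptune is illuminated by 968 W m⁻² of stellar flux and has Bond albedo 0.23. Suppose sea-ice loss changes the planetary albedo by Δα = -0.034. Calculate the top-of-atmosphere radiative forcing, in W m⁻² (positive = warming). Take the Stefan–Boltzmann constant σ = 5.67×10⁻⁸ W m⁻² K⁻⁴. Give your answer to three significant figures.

8.23 W m⁻²

ΔF = −(S/4)Δα = −(968.0/4)×(-0.034) = 8.228 W m⁻².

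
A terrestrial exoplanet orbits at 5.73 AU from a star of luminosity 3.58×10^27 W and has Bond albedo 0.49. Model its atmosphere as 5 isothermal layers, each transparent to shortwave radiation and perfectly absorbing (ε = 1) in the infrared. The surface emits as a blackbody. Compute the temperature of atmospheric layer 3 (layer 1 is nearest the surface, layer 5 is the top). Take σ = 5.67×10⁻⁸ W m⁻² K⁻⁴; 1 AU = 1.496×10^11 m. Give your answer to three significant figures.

226 K

d = 5.73 × 1.496×10^11 m = 8.572×10^11 m.
Flux at the orbit: S = L/(4πd²) = 3.58×10^27/(4π·(8.57×10^11)²) = 387.7 W m⁻².
Top-of-atmosphere balance: σT_e⁴ = S(1−α)/4 = 49.43 W m⁻² → T_e = 171.8 K.
Each opaque layer satisfies 2T_j⁴ = T_{j−1}⁴ + T_{j+1}⁴, giving T_k⁴ = (N+1−k)T_e⁴.
With k = 3: T_3 = (5+1−3)^¼·171.8 K = 226.1 K.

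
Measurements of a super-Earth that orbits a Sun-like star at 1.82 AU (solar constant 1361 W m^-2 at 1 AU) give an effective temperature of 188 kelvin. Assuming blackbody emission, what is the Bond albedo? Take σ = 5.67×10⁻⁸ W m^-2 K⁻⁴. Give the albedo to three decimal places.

0.310

Flux at the orbit: S = 1361/(1.82)² = 410.9 W m^-2.
From σT⁴ = S(1−α)/4 we invert for α: 1−α = 4σT⁴/S.
σT⁴ = 70.83 W m^-2, so 4σT⁴ = 283.3 W m^-2.
1−α = 283.3/410.9 = 0.6895, so α = 0.3105.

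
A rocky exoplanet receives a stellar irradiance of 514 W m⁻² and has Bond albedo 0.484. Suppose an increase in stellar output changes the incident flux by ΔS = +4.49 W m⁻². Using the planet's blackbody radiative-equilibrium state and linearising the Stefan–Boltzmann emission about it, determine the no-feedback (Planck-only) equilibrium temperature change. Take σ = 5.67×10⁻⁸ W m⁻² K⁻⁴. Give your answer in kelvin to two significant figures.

0.40 kelvin

Reference equilibrium: T_e = [S(1−α)/(4σ)]^(1/4) = 184.9 K.
ΔF = Δ[S(1−α)]/4 = (1−0.484)·+4.49/4 = 0.5792 W m⁻².
The Planck feedback parameter is 4σT_e³ = 1.434 W m⁻²/K.
ΔT₀ = ΔF/λ_P = 0.5792/1.434 = 0.404 K.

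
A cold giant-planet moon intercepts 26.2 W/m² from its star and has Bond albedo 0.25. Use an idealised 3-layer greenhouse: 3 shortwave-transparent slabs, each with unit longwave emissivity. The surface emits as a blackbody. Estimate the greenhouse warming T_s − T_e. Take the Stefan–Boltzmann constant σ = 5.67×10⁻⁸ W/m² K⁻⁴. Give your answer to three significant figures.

OLR = S(1−α)/4 = 4.912 W/m²; the top layer radiates at T_e = 96.48 K.
Surface: T_s = (4)^¼·T_e = 136.4 K.
So the greenhouse effect raises the surface by 136.4 − 96.48 = 39.96 K.

40.0 kelvin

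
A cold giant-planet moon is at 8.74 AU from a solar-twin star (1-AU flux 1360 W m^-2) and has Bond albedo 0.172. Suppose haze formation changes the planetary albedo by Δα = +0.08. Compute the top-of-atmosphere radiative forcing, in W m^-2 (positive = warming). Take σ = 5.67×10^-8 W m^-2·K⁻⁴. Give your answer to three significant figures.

-0.356 W m^-2

Irradiance scales as 1/d², so S = 1360 W m^-2 × (1/8.74)² = 17.80 W m^-2.
The change in absorbed flux is Δ[S(1−α)/4] = −SΔα/4 = -0.3561 W m^-2.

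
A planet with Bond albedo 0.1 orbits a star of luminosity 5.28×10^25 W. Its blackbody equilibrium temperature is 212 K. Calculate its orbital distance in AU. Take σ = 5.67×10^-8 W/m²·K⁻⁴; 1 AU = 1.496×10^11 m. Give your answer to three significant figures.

0.607 AU

Energy balance gives S = 4σT⁴/(1−α) = 509.0 W/m².
S = L/(4πd²) → d = √(L/4πS) = √(5.28×10^25/(4π·509.0)) = 9.085×10^10 m = 0.6073 AU.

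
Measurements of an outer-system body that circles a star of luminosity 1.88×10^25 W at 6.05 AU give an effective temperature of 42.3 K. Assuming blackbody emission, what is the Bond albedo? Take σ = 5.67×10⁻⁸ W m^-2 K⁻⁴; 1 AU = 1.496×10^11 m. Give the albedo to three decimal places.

0.602

Orbital distance: d = 6.05 AU = 9.051×10^11 m.
Spreading L over a sphere of radius d: S = 1.88×10^25/(4π·9.05×10^11²) = 1.826 W m^-2.
From σT⁴ = S(1−α)/4 we invert for α: 1−α = 4σT⁴/S.
4σT⁴ = 4·5.67×10⁻⁸·(42.3)⁴ = 0.7261 W m^-2.
Hence α = 1 − 0.7261/1.826 = 0.6024.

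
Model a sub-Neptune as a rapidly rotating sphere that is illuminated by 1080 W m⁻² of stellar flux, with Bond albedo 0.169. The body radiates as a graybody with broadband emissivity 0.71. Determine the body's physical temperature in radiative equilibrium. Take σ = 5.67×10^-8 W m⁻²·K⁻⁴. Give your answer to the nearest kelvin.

273 K

Absorbed flux (global mean): S(1−α)/4 = 1080·0.831/4 = 224.4 W m⁻².
Equating to εσT⁴ with ε = 0.71: T = (224.4/0.71σ)^(1/4) = 273.2 K.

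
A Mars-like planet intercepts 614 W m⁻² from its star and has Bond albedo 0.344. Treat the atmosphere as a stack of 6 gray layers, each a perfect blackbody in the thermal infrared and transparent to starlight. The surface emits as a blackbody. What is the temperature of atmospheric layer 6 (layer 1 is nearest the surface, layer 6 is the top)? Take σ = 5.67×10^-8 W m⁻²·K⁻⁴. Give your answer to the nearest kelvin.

205 K

The effective emission temperature is T_e = [S(1−α)/(4σ)]^¼ = 205.3 K.
Each opaque layer satisfies 2T_j⁴ = T_{j−1}⁴ + T_{j+1}⁴, giving T_k⁴ = (N+1−k)T_e⁴.
With k = 6: T_6 = (6+1−6)^¼·205.3 K = 205.3 K.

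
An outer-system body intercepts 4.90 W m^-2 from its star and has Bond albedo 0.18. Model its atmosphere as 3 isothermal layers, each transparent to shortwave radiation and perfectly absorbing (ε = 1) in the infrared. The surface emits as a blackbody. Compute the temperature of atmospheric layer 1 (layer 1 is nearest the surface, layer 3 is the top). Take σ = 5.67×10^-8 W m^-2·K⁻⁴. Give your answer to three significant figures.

OLR = S(1−α)/4 = 1.005 W m^-2; the top layer radiates at T_e = 64.88 K.
Each opaque layer satisfies 2T_j⁴ = T_{j−1}⁴ + T_{j+1}⁴, giving T_k⁴ = (N+1−k)T_e⁴.
With k = 1: T_1 = (3+1−1)^¼·64.88 K = 85.38 K.

85.4 K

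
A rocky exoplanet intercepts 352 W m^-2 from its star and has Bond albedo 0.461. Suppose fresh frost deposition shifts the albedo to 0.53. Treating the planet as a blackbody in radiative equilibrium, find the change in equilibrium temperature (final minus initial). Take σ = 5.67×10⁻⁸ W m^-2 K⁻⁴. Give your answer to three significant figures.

-5.73 K

Before: T₁ = [352.0·0.539/(4σ)]^(1/4) = 170.1 K.
Final:   T₂ = [S(1−0.53)/(4σ)]^(1/4) = 164.3 K.
ΔT = T₂ − T₁ = -5.725 K.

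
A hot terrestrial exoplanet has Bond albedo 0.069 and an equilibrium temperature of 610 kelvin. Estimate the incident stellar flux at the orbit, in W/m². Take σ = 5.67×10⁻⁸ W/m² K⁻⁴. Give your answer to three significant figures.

Invert the energy balance for S: S = 4σT⁴/(1−α).
σT⁴ = 5.67×10⁻⁸·(610)⁴ = 7851 W/m².
S = 4·7851/0.931 = 33730 W/m².

33700 W/m²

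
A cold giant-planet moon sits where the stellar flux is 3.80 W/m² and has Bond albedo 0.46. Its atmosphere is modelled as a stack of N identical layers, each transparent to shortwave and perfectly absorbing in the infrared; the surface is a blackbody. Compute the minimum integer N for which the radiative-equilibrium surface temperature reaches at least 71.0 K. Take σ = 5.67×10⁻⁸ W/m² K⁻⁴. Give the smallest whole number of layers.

2

The effective emission temperature is T_e = [S(1−α)/(4σ)]^¼ = 54.84 K.
Need (N+1)T_e⁴ ≥ T_s⁴, i.e. N+1 ≥ (71.0/54.84)⁴ = 2.809.
The minimum whole number is N = 2.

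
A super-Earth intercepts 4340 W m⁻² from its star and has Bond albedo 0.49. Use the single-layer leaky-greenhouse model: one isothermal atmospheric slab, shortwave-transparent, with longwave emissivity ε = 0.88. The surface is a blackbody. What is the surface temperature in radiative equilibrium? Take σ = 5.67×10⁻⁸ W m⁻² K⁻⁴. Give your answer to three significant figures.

At the top of the atmosphere, σT_e⁴ = S(1−α)/4 = 553.4 W m⁻², giving T_e = 314.3 K.
The surface balance (absorbed SW + ε·downward IR = σT_s⁴) with T_a⁴ = T_s⁴/2 reduces to T_s = T_e·[2/(2−ε)]^¼ = 363.3 K.

363 K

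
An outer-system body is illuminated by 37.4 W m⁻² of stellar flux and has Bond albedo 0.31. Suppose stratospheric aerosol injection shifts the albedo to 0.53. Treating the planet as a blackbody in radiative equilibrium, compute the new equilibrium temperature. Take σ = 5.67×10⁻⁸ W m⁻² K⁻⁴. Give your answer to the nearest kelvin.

94 K

T₂ = [S(1−α₂)/(4σ)]^(1/4) = [37.40·0.47/(4σ)]^(1/4) = 93.83 K.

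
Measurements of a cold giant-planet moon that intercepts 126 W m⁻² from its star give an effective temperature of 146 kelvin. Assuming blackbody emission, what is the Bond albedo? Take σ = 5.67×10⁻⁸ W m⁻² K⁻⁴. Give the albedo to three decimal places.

0.182

Energy balance: S(1−α)/4 = σT⁴, so 1−α = 4σT⁴/S.
σT⁴ = 25.76 W m⁻², so 4σT⁴ = 103.1 W m⁻².
Hence α = 1 − 103.1/126.0 = 0.1821.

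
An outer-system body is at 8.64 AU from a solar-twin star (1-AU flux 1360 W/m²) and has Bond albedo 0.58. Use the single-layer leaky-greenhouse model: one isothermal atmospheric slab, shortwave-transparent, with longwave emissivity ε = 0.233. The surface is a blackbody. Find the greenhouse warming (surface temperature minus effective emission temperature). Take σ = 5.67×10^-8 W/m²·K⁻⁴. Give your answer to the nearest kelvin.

2 K

By the inverse-square law, S = 1360/8.64² = 18.22 W/m².
At the top of the atmosphere, σT_e⁴ = S(1−α)/4 = 1.913 W/m², giving T_e = 76.21 K.
For a single slab of emissivity ε, T_s⁴ = 2T_e⁴/(2−ε); thus T_s = 76.21·(1.132)^(1/4) = 78.61 K.
The atmosphere warms the surface by 2.397 K.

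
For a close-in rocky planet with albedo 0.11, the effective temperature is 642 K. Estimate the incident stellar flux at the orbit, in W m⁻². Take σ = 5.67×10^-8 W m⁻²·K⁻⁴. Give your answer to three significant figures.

43300 W m⁻²

Invert the energy balance for S: S = 4σT⁴/(1−α).
σT⁴ = 5.67×10⁻⁸·(642)⁴ = 9632 W m⁻².
So S = 4×9632/(1−0.11) = 43290 W m⁻².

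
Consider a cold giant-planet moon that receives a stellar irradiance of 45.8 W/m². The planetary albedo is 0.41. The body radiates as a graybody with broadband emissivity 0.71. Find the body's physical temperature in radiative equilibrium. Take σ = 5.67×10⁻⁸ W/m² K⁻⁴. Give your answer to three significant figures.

114 K

Averaging over the sphere, the absorbed flux is S(1−α)/4 = 6.756 W/m².
Radiative balance εσT⁴ = 6.756 gives T = [6.756/(0.71·σ)]^(1/4) = 113.8 K.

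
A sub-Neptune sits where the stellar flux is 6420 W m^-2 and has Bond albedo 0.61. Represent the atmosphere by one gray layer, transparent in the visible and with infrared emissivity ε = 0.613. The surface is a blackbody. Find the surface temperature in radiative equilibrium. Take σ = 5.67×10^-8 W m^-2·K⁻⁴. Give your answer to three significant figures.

355 kelvin

The planet radiates to space at T_e = [S(1−α)/(4σ)]^(1/4) = 324.1 K.
The surface balance (absorbed SW + ε·downward IR = σT_s⁴) with T_a⁴ = T_s⁴/2 reduces to T_s = T_e·[2/(2−ε)]^¼ = 355.2 K.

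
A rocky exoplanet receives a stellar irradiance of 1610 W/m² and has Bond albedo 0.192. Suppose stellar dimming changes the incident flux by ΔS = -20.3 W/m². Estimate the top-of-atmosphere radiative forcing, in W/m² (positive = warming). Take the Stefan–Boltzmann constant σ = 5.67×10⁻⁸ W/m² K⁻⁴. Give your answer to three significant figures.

-4.10 W/m²

Only a fraction (1−α) is absorbed and it's spread over 4πR², so ΔF = (1−α)ΔS/4 = -4.101 W/m².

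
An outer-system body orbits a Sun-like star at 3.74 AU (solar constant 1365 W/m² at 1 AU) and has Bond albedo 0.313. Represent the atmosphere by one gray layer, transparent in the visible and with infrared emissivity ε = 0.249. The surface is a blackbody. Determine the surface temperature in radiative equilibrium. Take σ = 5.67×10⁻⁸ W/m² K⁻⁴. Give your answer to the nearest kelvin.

136 kelvin

Flux at the orbit: S = 1365/(3.74)² = 97.59 W/m².
The planet radiates to space at T_e = [S(1−α)/(4σ)]^(1/4) = 131.1 K.
Surface balance with a leaky layer gives σT_s⁴ = σT_e⁴·2/(2−ε), so T_s = T_e·[2/(2−0.249)]^(1/4) = 135.6 K.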